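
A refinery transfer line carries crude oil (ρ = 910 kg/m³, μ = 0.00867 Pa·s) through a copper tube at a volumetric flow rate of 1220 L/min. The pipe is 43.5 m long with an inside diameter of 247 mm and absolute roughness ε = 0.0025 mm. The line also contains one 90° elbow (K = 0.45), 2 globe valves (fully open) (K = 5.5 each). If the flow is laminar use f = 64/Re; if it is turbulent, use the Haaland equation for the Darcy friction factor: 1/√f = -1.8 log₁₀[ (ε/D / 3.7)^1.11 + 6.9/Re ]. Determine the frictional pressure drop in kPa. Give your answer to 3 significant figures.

Q = 1220 L/min = 1220/60000 = 0.02033 m³/s.
Cross-sectional area A = πD²/4 = π(0.247)²/4 = 0.04792 m²; mean velocity V = Q/A = 0.02033/0.04792 = 0.4244 m/s.
Reynolds number Re = ρVD/μ = 910 · 0.4244 · 0.247 / 0.00867 = 1.1e+04.
Re > 4000 → turbulent. Relative roughness ε/D = 2.5e-06/0.247 = 1.01e-05. Haaland: 1/√f = -1.8 log₁₀[(1.01e-05/3.7)^1.11 + 6.9/1.1e+04] = -1.8 log₁₀[6.69e-07 + 0.000627] = 5.764, so f = 0.0301.
Total minor-loss coefficient ΣK = 1·0.45 + 2·5.5 = 11.4.
ΔP = [f·L/D + ΣK]·(ρV²/2) = [0.0301·43.5/0.247 + 11.4]·(910·0.4244²/2) = [5.301 + 11.4]·81.93 = 1372 Pa.
ΔP = 1372 Pa = 1.37 kPa.

ΔP ≈ 1.37 kPa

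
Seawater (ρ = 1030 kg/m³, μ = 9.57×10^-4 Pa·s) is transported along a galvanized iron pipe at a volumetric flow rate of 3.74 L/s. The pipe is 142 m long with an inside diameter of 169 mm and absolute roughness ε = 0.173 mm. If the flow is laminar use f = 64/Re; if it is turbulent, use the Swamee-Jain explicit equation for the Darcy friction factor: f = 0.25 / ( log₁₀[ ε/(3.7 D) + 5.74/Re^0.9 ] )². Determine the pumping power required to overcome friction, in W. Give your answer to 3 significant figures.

P ≈ 1.18 W

Q = 3.74 L/s = 3.74/1000 = 0.00374 m³/s.
Cross-sectional area A = πD²/4 = π(0.169)²/4 = 0.02243 m²; mean velocity V = Q/A = 0.00374/0.02243 = 0.1667 m/s.
Reynolds number Re = ρVD/μ = 1030 · 0.1667 · 0.169 / 0.000957 = 3.033e+04.
Re > 4000 → turbulent. Relative roughness ε/D = 0.000173/0.169 = 0.00102. Swamee-Jain: f = 0.25/(log₁₀[0.00102/3.7 + 5.74/3.033e+04^0.9])² = 0.25/(log₁₀[0.000277 + 0.000531])² = 0.25/(-3.093)² = 0.02614.
Darcy-Weisbach: ΔP = f(L/D)(ρV²/2) = 0.02614·(142/0.169)·(1030·0.1667²/2) = 0.02614·840.2·14.32 = 314.4 Pa.
Pumping power P = QΔP = 0.00374·314.4 = 1.176 W = 1.18 W.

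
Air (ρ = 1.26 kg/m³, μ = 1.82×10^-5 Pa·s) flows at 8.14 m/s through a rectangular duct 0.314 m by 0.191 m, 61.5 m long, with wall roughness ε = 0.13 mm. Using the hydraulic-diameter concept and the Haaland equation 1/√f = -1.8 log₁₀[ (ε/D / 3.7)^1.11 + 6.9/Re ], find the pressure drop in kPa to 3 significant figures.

Hydraulic diameter D_h = 4A/P = 4·(0.314·0.191)/(2·(0.314+0.191)) = 0.2399/1.01 = 0.2375 m.
Re = ρVD_h/μ = 1.26·8.14·0.2375/1.82e-05 = 1.339e+05.
ε/D_h = 0.00013/0.2375 = 0.000547; Haaland gives 1/√f = -1.8 log₁₀[5.61e-05+5.15e-05] = 7.143, so f = 0.0196.
ΔP = f(L/D_h)(ρV²/2) = 0.0196·61.5/0.2375·41.74 = 211.9 Pa.
ΔP = 0.212 kPa.

ΔP ≈ 0.212 kPa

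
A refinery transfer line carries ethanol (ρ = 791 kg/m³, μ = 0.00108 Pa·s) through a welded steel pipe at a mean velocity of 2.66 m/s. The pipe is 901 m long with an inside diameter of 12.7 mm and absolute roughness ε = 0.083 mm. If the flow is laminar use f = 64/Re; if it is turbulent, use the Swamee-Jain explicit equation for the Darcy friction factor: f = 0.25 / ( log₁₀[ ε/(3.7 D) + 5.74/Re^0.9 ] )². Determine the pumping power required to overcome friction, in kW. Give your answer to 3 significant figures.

P ≈ 2.44 kW

Reynolds number Re = ρVD/μ = 791 · 2.66 · 0.0127 / 0.00108 = 2.474e+04.
Re > 4000 → turbulent. Relative roughness ε/D = 8.3e-05/0.0127 = 0.00654. Swamee-Jain: f = 0.25/(log₁₀[0.00654/3.7 + 5.74/2.474e+04^0.9])² = 0.25/(log₁₀[0.00177 + 0.000638])² = 0.25/(-2.619)² = 0.03645.
Darcy-Weisbach: ΔP = f(L/D)(ρV²/2) = 0.03645·(901/0.0127)·(791·2.66²/2) = 0.03645·7.094e+04·2798 = 7.236e+06 Pa.
Q = V·A = 2.66·0.0001267 = 0.000337 m³/s.
Pumping power P = QΔP = 0.000337·7.236e+06 = 2438 W = 2.44 kW.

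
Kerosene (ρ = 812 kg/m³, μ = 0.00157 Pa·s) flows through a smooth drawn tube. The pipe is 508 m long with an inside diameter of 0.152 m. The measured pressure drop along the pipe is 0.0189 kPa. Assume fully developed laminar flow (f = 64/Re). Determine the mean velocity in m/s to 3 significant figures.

V ≈ 0.0171 m/s

For laminar flow, f = 64/Re with Re = ρVD/μ, so Darcy-Weisbach reduces to ΔP = 32μLV/D². Solving for V: V = ΔP·D²/(32μL) = 18.9·(0.152)²/(32·0.00157·508) = 0.01711 m/s.
Check: Re = ρVD/μ = 812·0.01711·0.152/0.00157 = 1345 < 2300, so the laminar assumption holds.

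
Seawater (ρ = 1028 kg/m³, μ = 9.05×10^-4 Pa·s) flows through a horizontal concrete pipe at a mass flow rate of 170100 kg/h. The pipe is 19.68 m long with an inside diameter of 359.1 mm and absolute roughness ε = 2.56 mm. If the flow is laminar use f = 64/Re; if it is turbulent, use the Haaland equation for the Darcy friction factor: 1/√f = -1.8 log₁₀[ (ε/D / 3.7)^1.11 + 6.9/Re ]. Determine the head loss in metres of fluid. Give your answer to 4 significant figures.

h_f ≈ 0.01976 m

ṁ = 170100 kg/h = 170100/3600 = 47.25 kg/s.
A = πD²/4 = π(0.3591)²/4 = 0.1013 m²; mean velocity V = ṁ/(ρA) = 47.25/(1028 · 0.1013) = 0.4538 m/s.
Reynolds number Re = ρVD/μ = 1028 · 0.4538 · 0.3591 / 0.000905 = 1.851e+05.
Re > 4000 → turbulent. Relative roughness ε/D = 0.00256/0.3591 = 0.00713. Haaland: 1/√f = -1.8 log₁₀[(0.00713/3.7)^1.11 + 6.9/1.851e+05] = -1.8 log₁₀[0.000969 + 3.73e-05] = 5.395, so f = 0.03435.
Darcy-Weisbach: ΔP = f(L/D)(ρV²/2) = 0.03435·(19.68/0.3591)·(1028·0.4538²/2) = 0.03435·54.8·105.9 = 199.3 Pa.
Head loss h_f = ΔP/(ρg) = 199.3/(1028·9.81) = 0.01976 m.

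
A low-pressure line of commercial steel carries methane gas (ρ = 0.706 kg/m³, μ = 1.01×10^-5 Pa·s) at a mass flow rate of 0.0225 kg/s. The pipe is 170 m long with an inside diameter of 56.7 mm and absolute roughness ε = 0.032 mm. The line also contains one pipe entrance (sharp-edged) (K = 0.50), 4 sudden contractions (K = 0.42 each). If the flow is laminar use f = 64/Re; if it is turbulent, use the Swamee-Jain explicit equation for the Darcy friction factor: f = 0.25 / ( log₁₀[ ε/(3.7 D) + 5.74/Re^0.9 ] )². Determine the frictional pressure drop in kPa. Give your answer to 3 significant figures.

ΔP ≈ 3.97 kPa

A = πD²/4 = π(0.0567)²/4 = 0.002525 m²; mean velocity V = ṁ/(ρA) = 0.0225/(0.706 · 0.002525) = 12.62 m/s.
Reynolds number Re = ρVD/μ = 0.706 · 12.62 · 0.0567 / 1.01e-05 = 5.003e+04.
Re > 4000 → turbulent. Relative roughness ε/D = 3.2e-05/0.0567 = 0.000564. Swamee-Jain: f = 0.25/(log₁₀[0.000564/3.7 + 5.74/5.003e+04^0.9])² = 0.25/(log₁₀[0.000153 + 0.000339])² = 0.25/(-3.309)² = 0.02283.
Total minor-loss coefficient ΣK = 1·0.5 + 4·0.42 = 2.18.
ΔP = [f·L/D + ΣK]·(ρV²/2) = [0.02283·170/0.0567 + 2.18]·(0.706·12.62²/2) = [68.46 + 2.18]·56.24 = 3973 Pa.
ΔP = 3973 Pa = 3.97 kPa.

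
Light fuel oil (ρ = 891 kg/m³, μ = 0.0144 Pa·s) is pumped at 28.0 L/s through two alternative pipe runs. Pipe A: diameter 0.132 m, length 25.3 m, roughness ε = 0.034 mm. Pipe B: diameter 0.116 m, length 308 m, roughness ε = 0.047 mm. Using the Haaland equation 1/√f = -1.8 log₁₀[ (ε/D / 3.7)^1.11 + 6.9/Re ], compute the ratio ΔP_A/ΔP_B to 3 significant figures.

ΔP_A/ΔP_B ≈ 0.0440

Pipe A: V = Q/A = 0.028/0.01368 = 2.046 m/s; Re = 1.671e+04; ε/D = 0.000258; Haaland → f = 0.02735; ΔP_A = f(L/D)(ρV²/2) = 9776 Pa.
Pipe B: V = Q/A = 0.028/0.01057 = 2.649 m/s; Re = 1.902e+04; ε/D = 0.000405; Haaland → f = 0.02678; ΔP_B = f(L/D)(ρV²/2) = 2.224e+05 Pa.
ΔP_A/ΔP_B = 9776/2.224e+05 = 0.0440.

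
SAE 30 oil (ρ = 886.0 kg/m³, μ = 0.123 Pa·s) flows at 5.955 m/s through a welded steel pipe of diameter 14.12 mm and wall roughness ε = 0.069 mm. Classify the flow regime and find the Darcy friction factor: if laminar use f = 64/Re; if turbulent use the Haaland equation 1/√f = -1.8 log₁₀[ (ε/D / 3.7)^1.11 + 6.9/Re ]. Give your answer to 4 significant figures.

Re = ρVD/μ = 886·5.955·0.01412/0.123 = 605.7.
Re < 2300 → laminar, so f = 64/Re = 0.1057 (roughness is irrelevant in laminar flow).

f ≈ 0.1057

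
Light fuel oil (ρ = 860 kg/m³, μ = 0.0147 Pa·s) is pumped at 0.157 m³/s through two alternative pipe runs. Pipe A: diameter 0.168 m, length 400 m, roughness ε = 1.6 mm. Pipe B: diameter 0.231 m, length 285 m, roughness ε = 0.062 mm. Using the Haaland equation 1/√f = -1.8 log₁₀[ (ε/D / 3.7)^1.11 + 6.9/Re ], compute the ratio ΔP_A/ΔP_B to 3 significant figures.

Pipe A: V = Q/A = 0.157/0.02217 = 7.083 m/s; Re = 6.961e+04; ε/D = 0.00952; Haaland → f = 0.03818; ΔP_A = f(L/D)(ρV²/2) = 1.961e+06 Pa.
Pipe B: V = Q/A = 0.157/0.04191 = 3.746 m/s; Re = 5.063e+04; ε/D = 0.000268; Haaland → f = 0.02147; ΔP_B = f(L/D)(ρV²/2) = 1.599e+05 Pa.
ΔP_A/ΔP_B = 1.961e+06/1.599e+05 = 12.3.

ΔP_A/ΔP_B ≈ 12.3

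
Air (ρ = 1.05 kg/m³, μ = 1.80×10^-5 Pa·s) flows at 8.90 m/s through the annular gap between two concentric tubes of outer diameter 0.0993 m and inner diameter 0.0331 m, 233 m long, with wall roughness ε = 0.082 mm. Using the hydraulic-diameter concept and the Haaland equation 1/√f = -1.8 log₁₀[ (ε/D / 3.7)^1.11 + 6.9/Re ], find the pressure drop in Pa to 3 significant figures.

Hydraulic diameter D_h = 4A/P = D_o - D_i = 0.0993 - 0.0331 = 0.0662 m.
Re = ρVD_h/μ = 1.05·8.9·0.0662/1.8e-05 = 3.437e+04.
ε/D_h = 8.2e-05/0.0662 = 0.00124; Haaland gives 1/√f = -1.8 log₁₀[0.000139+0.000201] = 6.244, so f = 0.02565.
ΔP = f(L/D_h)(ρV²/2) = 0.02565·233/0.0662·41.59 = 3754 Pa.

ΔP ≈ 3750 Pa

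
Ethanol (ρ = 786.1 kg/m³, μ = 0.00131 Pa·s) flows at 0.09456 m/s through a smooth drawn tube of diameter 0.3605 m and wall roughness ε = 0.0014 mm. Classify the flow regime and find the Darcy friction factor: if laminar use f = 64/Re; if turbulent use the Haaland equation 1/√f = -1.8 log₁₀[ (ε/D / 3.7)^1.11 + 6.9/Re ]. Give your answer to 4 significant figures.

Re = ρVD/μ = 786.1·0.09456·0.3605/0.00131 = 2.046e+04.
Re > 4000 → turbulent. ε/D = 1.4e-06/0.3605 = 3.88e-06; Haaland: 1/√f = -1.8 log₁₀[2.31e-07 + 0.000337] = 6.249, so f = 0.02561.

f ≈ 0.02561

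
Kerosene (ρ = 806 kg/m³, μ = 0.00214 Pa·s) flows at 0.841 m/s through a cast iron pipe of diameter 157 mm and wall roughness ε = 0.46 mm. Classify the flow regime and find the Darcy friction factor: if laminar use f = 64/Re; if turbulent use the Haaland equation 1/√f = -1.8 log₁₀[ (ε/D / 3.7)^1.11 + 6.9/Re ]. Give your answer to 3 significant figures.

Re = ρVD/μ = 806·0.841·0.157/0.00214 = 4.973e+04.
Re > 4000 → turbulent. ε/D = 0.00046/0.157 = 0.00293; Haaland: 1/√f = -1.8 log₁₀[0.000361 + 0.000139] = 5.942, so f = 0.02832.

f ≈ 0.0283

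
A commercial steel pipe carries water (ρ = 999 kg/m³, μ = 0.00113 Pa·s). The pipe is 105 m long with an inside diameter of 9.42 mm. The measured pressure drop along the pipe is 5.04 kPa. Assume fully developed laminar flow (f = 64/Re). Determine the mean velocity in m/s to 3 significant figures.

V ≈ 0.118 m/s

For laminar flow, f = 64/Re with Re = ρVD/μ, so Darcy-Weisbach reduces to ΔP = 32μLV/D². Solving for V: V = ΔP·D²/(32μL) = 5040·(0.00942)²/(32·0.00113·105) = 0.1178 m/s.
Check: Re = ρVD/μ = 999·0.1178·0.00942/0.00113 = 981 < 2300, so the laminar assumption holds.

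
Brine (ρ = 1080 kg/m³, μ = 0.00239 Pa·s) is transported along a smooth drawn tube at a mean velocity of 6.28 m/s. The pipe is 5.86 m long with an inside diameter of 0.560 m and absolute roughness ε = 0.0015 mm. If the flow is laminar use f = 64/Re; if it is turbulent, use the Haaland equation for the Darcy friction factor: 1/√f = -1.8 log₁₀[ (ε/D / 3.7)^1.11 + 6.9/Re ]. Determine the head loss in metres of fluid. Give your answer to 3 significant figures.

h_f ≈ 0.227 m

Reynolds number Re = ρVD/μ = 1080 · 6.28 · 0.56 / 0.00239 = 1.589e+06.
Re > 4000 → turbulent. Relative roughness ε/D = 1.5e-06/0.56 = 2.68e-06. Haaland: 1/√f = -1.8 log₁₀[(2.68e-06/3.7)^1.11 + 6.9/1.589e+06] = -1.8 log₁₀[1.53e-07 + 4.34e-06] = 9.625, so f = 0.01079.
Darcy-Weisbach: ΔP = f(L/D)(ρV²/2) = 0.01079·(5.86/0.56)·(1080·6.28²/2) = 0.01079·10.46·2.13e+04 = 2406 Pa.
Head loss h_f = ΔP/(ρg) = 2406/(1080·9.81) = 0.227 m.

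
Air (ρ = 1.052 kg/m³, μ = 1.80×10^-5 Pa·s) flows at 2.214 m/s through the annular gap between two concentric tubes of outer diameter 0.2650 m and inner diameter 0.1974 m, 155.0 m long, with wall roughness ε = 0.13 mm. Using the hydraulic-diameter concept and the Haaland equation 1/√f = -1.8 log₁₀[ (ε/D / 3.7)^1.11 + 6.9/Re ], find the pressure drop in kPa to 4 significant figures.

Hydraulic diameter D_h = 4A/P = D_o - D_i = 0.265 - 0.1974 = 0.0676 m.
Re = ρVD_h/μ = 1.052·2.214·0.0676/1.8e-05 = 8747.
ε/D_h = 0.00013/0.0676 = 0.00192; Haaland gives 1/√f = -1.8 log₁₀[0.000226+0.000789] = 5.388, so f = 0.03444.
ΔP = f(L/D_h)(ρV²/2) = 0.03444·155/0.0676·2.578 = 203.6 Pa.
ΔP = 0.2036 kPa.

ΔP ≈ 0.2036 kPa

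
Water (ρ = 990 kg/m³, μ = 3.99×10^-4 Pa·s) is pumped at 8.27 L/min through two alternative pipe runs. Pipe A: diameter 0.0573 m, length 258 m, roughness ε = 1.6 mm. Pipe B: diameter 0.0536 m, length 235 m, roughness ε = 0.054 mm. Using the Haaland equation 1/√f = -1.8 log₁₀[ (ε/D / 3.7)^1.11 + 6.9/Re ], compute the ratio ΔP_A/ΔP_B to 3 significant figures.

Pipe A: V = Q/A = 0.0001378/0.002579 = 0.05345 m/s; Re = 7599; ε/D = 0.0279; Haaland → f = 0.05967; ΔP_A = f(L/D)(ρV²/2) = 379.9 Pa.
Pipe B: V = Q/A = 0.0001378/0.002256 = 0.06109 m/s; Re = 8124; ε/D = 0.00101; Haaland → f = 0.03389; ΔP_B = f(L/D)(ρV²/2) = 274.4 Pa.
ΔP_A/ΔP_B = 379.9/274.4 = 1.38.

ΔP_A/ΔP_B ≈ 1.38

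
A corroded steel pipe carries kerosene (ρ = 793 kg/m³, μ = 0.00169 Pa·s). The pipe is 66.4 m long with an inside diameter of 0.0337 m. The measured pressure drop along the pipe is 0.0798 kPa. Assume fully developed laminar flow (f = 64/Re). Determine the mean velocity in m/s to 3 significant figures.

V ≈ 0.0252 m/s

For laminar flow, f = 64/Re with Re = ρVD/μ, so Darcy-Weisbach reduces to ΔP = 32μLV/D². Solving for V: V = ΔP·D²/(32μL) = 79.8·(0.0337)²/(32·0.00169·66.4) = 0.02524 m/s.
Check: Re = ρVD/μ = 793·0.02524·0.0337/0.00169 = 399.1 < 2300, so the laminar assumption holds.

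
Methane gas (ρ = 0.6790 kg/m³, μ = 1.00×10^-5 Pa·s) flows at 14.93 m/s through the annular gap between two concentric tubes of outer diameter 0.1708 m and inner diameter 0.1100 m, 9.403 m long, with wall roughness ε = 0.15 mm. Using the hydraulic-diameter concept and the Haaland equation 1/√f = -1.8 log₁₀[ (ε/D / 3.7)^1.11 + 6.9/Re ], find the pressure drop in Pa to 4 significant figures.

Hydraulic diameter D_h = 4A/P = D_o - D_i = 0.1708 - 0.11 = 0.0608 m.
Re = ρVD_h/μ = 0.679·14.93·0.0608/1e-05 = 6.164e+04.
ε/D_h = 0.00015/0.0608 = 0.00247; Haaland gives 1/√f = -1.8 log₁₀[0.000298+0.000112] = 6.097, so f = 0.0269.
ΔP = f(L/D_h)(ρV²/2) = 0.0269·9.403/0.0608·75.68 = 314.9 Pa.

ΔP ≈ 314.9 Pa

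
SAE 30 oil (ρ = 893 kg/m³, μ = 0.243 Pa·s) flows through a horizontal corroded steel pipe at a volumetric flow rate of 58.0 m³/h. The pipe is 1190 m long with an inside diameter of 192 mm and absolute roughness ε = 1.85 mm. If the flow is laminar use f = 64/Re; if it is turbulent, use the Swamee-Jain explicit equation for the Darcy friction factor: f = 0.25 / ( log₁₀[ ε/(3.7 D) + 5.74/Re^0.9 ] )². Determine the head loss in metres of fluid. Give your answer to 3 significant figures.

Q = 58.0 m³/h = 58.0/3600 = 0.01611 m³/s.
Cross-sectional area A = πD²/4 = π(0.192)²/4 = 0.02895 m²; mean velocity V = Q/A = 0.01611/0.02895 = 0.5565 m/s.
Reynolds number Re = ρVD/μ = 893 · 0.5565 · 0.192 / 0.243 = 392.6.
Re < 2300 → laminar flow, so f = 64/Re = 64/392.6 = 0.163 (the turbulent correlation is not needed).
Darcy-Weisbach: ΔP = f(L/D)(ρV²/2) = 0.163·(1190/0.192)·(893·0.5565²/2) = 0.163·6198·138.3 = 1.397e+05 Pa.
Head loss h_f = ΔP/(ρg) = 1.397e+05/(893·9.81) = 15.9 m.

h_f ≈ 15.9 m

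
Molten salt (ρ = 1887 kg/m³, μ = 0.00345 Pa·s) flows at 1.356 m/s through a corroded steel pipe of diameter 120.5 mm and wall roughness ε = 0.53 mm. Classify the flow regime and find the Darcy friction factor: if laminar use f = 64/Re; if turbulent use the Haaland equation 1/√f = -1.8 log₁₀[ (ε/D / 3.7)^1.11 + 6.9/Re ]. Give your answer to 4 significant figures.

Re = ρVD/μ = 1887·1.356·0.1205/0.00345 = 8.937e+04.
Re > 4000 → turbulent. ε/D = 0.00053/0.1205 = 0.0044; Haaland: 1/√f = -1.8 log₁₀[0.000567 + 7.72e-05] = 5.744, so f = 0.03031.

f ≈ 0.03031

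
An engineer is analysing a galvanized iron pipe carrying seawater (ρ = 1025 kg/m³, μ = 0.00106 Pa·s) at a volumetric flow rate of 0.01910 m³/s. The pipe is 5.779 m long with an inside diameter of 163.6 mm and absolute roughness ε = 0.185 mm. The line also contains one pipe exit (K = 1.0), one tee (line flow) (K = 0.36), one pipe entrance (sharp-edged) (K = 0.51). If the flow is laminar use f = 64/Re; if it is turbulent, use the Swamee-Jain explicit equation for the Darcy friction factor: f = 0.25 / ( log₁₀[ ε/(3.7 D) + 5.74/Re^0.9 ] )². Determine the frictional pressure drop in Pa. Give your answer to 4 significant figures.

ΔP ≈ 1122 Pa

Cross-sectional area A = πD²/4 = π(0.1636)²/4 = 0.02102 m²; mean velocity V = Q/A = 0.0191/0.02102 = 0.9086 m/s.
Reynolds number Re = ρVD/μ = 1025 · 0.9086 · 0.1636 / 0.00106 = 1.437e+05.
Re > 4000 → turbulent. Relative roughness ε/D = 0.000185/0.1636 = 0.00113. Swamee-Jain: f = 0.25/(log₁₀[0.00113/3.7 + 5.74/1.437e+05^0.9])² = 0.25/(log₁₀[0.000306 + 0.000131])² = 0.25/(-3.36)² = 0.02214.
Total minor-loss coefficient ΣK = 1·1 + 1·0.36 + 1·0.51 = 1.87.
ΔP = [f·L/D + ΣK]·(ρV²/2) = [0.02214·5.779/0.1636 + 1.87]·(1025·0.9086²/2) = [0.7822 + 1.87]·423.1 = 1122 Pa.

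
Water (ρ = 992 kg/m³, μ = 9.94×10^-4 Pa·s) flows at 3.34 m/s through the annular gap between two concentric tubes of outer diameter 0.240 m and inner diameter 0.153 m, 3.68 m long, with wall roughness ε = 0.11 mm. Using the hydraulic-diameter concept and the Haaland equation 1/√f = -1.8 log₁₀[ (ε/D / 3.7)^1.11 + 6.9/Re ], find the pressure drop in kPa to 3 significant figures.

ΔP ≈ 5.05 kPa

Hydraulic diameter D_h = 4A/P = D_o - D_i = 0.24 - 0.153 = 0.087 m.
Re = ρVD_h/μ = 992·3.34·0.087/0.000994 = 2.9e+05.
ε/D_h = 0.00011/0.087 = 0.00126; Haaland gives 1/√f = -1.8 log₁₀[0.000142+2.38e-05] = 6.805, so f = 0.0216.
ΔP = f(L/D_h)(ρV²/2) = 0.0216·3.68/0.087·5533 = 5055 Pa.
ΔP = 5.05 kPa.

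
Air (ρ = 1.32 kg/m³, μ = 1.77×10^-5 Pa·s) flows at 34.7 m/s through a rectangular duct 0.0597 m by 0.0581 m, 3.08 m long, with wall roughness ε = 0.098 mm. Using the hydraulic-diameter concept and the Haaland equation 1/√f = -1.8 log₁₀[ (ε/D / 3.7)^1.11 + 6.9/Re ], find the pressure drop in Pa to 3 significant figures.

Hydraulic diameter D_h = 4A/P = 4·(0.0597·0.0581)/(2·(0.0597+0.0581)) = 0.01387/0.2356 = 0.05889 m.
Re = ρVD_h/μ = 1.32·34.7·0.05889/1.77e-05 = 1.524e+05.
ε/D_h = 9.8e-05/0.05889 = 0.00166; Haaland gives 1/√f = -1.8 log₁₀[0.000193+4.53e-05] = 6.522, so f = 0.02351.
ΔP = f(L/D_h)(ρV²/2) = 0.02351·3.08/0.05889·794.7 = 977 Pa.

ΔP ≈ 977 Pa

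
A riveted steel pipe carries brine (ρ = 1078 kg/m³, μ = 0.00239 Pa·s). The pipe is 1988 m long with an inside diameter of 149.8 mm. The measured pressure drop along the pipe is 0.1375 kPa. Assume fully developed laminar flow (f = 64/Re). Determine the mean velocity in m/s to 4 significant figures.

V ≈ 0.02029 m/s

For laminar flow, f = 64/Re with Re = ρVD/μ, so Darcy-Weisbach reduces to ΔP = 32μLV/D². Solving for V: V = ΔP·D²/(32μL) = 137.5·(0.1498)²/(32·0.00239·1988) = 0.02029 m/s.
Check: Re = ρVD/μ = 1078·0.02029·0.1498/0.00239 = 1371 < 2300, so the laminar assumption holds.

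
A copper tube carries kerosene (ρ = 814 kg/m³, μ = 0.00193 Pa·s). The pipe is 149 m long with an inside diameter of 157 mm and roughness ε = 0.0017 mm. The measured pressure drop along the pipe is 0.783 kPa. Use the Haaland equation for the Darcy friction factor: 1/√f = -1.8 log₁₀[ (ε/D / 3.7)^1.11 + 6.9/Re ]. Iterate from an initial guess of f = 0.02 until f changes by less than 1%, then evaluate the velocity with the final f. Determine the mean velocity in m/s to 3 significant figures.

Rearranging Darcy-Weisbach: V = √(2·ΔP·D/(f·L·ρ)). With ε/D = 1.7e-06/0.157 = 1.08e-05, iterate starting from f = 0.02:
  f = 0.02 → V = √(2·783·0.157/(0.02·149·814)) = 0.3184 m/s; Re = ρVD/μ = 2.108e+04; f → 0.02543
  f = 0.02543 → V = 0.2824 m/s; Re = 1.87e+04; f → 0.0262
  f = 0.0262 → V = 0.2781 m/s; Re = 1.842e+04; f → 0.0263
Converged (Δf/f < 1%). With the final f = 0.0263: V = √(2·783·0.157/(0.0263·149·814)) = 0.2776 m/s.

V ≈ 0.278 m/s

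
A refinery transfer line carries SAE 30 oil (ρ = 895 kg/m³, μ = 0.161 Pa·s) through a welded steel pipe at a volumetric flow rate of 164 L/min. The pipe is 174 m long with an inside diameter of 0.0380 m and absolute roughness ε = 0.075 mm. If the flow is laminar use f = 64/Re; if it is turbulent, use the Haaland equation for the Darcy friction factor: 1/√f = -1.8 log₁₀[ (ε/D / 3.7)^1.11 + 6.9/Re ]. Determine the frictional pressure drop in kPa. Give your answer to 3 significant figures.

ΔP ≈ 1500 kPa

Q = 164 L/min = 164/60000 = 0.002733 m³/s.
Cross-sectional area A = πD²/4 = π(0.038)²/4 = 0.001134 m²; mean velocity V = Q/A = 0.002733/0.001134 = 2.41 m/s.
Reynolds number Re = ρVD/μ = 895 · 2.41 · 0.038 / 0.161 = 509.1.
Re < 2300 → laminar flow, so f = 64/Re = 64/509.1 = 0.1257 (the turbulent correlation is not needed).
Darcy-Weisbach: ΔP = f(L/D)(ρV²/2) = 0.1257·(174/0.038)·(895·2.41²/2) = 0.1257·4579·2599 = 1.496e+06 Pa.
ΔP = 1.496e+06 Pa = 1500 kPa.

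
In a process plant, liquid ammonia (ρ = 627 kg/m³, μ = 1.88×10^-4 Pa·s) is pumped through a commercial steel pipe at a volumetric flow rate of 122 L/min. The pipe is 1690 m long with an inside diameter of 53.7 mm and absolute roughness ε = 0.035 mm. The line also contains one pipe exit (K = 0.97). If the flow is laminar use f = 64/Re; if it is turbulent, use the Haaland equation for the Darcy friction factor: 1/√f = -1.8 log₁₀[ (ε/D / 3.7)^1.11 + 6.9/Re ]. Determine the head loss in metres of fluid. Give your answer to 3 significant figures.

h_f ≈ 25.6 m

Q = 122 L/min = 122/60000 = 0.002033 m³/s.
Cross-sectional area A = πD²/4 = π(0.0537)²/4 = 0.002265 m²; mean velocity V = Q/A = 0.002033/0.002265 = 0.8978 m/s.
Reynolds number Re = ρVD/μ = 627 · 0.8978 · 0.0537 / 0.000188 = 1.608e+05.
Re > 4000 → turbulent. Relative roughness ε/D = 3.5e-05/0.0537 = 0.000652. Haaland: 1/√f = -1.8 log₁₀[(0.000652/3.7)^1.11 + 6.9/1.608e+05] = -1.8 log₁₀[6.81e-05 + 4.29e-05] = 7.119, so f = 0.01973.
Total minor-loss coefficient ΣK = 1·0.97 = 0.97.
ΔP = [f·L/D + ΣK]·(ρV²/2) = [0.01973·1690/0.0537 + 0.97]·(627·0.8978²/2) = [621.1 + 0.97]·252.7 = 1.572e+05 Pa.
Head loss h_f = ΔP/(ρg) = 1.572e+05/(627·9.81) = 25.6 m.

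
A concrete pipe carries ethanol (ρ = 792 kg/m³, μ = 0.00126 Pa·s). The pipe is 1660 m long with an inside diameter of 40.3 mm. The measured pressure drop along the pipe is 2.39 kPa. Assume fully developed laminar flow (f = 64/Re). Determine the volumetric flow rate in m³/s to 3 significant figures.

Q ≈ 7.40×10^-5 m³/s

For laminar flow, f = 64/Re with Re = ρVD/μ, so Darcy-Weisbach reduces to ΔP = 32μLV/D². Solving for V: V = ΔP·D²/(32μL) = 2390·(0.0403)²/(32·0.00126·1660) = 0.05799 m/s.
Check: Re = ρVD/μ = 792·0.05799·0.0403/0.00126 = 1469 < 2300, so the laminar assumption holds.
Q = V·A = 0.05799·(π/4·0.0403²) = 7.397e-05 m³/s = 7.40×10^-5 m³/s.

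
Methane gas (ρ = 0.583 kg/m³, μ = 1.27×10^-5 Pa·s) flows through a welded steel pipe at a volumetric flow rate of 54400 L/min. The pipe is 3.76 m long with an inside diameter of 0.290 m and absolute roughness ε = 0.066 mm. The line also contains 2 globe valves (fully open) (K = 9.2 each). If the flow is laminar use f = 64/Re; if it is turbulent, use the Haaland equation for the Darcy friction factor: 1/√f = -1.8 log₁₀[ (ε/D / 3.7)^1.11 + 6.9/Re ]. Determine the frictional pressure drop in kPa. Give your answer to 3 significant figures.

Q = 54400 L/min = 54400/60000 = 0.9067 m³/s.
Cross-sectional area A = πD²/4 = π(0.29)²/4 = 0.06605 m²; mean velocity V = Q/A = 0.9067/0.06605 = 13.73 m/s.
Reynolds number Re = ρVD/μ = 0.583 · 13.73 · 0.29 / 1.27e-05 = 1.827e+05.
Re > 4000 → turbulent. Relative roughness ε/D = 6.6e-05/0.29 = 0.000228. Haaland: 1/√f = -1.8 log₁₀[(0.000228/3.7)^1.11 + 6.9/1.827e+05] = -1.8 log₁₀[2.12e-05 + 3.78e-05] = 7.613, so f = 0.01725.
Total minor-loss coefficient ΣK = 2·9.2 = 18.4.
ΔP = [f·L/D + ΣK]·(ρV²/2) = [0.01725·3.76/0.29 + 18.4]·(0.583·13.73²/2) = [0.2237 + 18.4]·54.92 = 1023 Pa.
ΔP = 1023 Pa = 1.02 kPa.

ΔP ≈ 1.02 kPa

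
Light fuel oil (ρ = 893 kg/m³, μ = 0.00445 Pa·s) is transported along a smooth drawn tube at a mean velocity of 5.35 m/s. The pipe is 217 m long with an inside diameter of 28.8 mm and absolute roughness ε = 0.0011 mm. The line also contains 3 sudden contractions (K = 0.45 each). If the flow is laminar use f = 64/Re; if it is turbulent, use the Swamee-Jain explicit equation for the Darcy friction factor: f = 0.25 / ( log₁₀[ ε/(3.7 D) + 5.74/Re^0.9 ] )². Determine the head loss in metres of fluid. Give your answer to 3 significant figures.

h_f ≈ 258 m

Reynolds number Re = ρVD/μ = 893 · 5.35 · 0.0288 / 0.00445 = 3.092e+04.
Re > 4000 → turbulent. Relative roughness ε/D = 1.1e-06/0.0288 = 3.82e-05. Swamee-Jain: f = 0.25/(log₁₀[3.82e-05/3.7 + 5.74/3.092e+04^0.9])² = 0.25/(log₁₀[1.03e-05 + 0.000522])² = 0.25/(-3.274)² = 0.02333.
Total minor-loss coefficient ΣK = 3·0.45 = 1.35.
ΔP = [f·L/D + ΣK]·(ρV²/2) = [0.02333·217/0.0288 + 1.35]·(893·5.35²/2) = [175.8 + 1.35]·1.278e+04 = 2.263e+06 Pa.
Head loss h_f = ΔP/(ρg) = 2.263e+06/(893·9.81) = 258 m.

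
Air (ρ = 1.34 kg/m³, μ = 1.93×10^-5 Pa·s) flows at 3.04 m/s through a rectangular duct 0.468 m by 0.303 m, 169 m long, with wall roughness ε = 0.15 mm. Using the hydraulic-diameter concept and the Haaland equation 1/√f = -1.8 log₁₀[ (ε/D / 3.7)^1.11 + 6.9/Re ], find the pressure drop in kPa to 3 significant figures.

ΔP ≈ 0.0581 kPa

Hydraulic diameter D_h = 4A/P = 4·(0.468·0.303)/(2·(0.468+0.303)) = 0.5672/1.542 = 0.3678 m.
Re = ρVD_h/μ = 1.34·3.04·0.3678/1.93e-05 = 7.764e+04.
ε/D_h = 0.00015/0.3678 = 0.000408; Haaland gives 1/√f = -1.8 log₁₀[4.04e-05+8.89e-05] = 6.999, so f = 0.02041.
ΔP = f(L/D_h)(ρV²/2) = 0.02041·169/0.3678·6.192 = 58.07 Pa.
ΔP = 0.0581 kPa.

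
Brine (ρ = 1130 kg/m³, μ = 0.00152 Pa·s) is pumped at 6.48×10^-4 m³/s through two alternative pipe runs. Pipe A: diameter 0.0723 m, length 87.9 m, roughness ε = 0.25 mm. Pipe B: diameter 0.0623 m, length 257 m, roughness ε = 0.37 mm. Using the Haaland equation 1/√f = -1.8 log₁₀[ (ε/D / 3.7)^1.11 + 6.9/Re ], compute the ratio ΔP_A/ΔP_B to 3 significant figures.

Pipe A: V = Q/A = 0.000648/0.004106 = 0.1578 m/s; Re = 8484; ε/D = 0.00346; Haaland → f = 0.0366; ΔP_A = f(L/D)(ρV²/2) = 626.3 Pa.
Pipe B: V = Q/A = 0.000648/0.003048 = 0.2126 m/s; Re = 9845; ε/D = 0.00594; Haaland → f = 0.03864; ΔP_B = f(L/D)(ρV²/2) = 4069 Pa.
ΔP_A/ΔP_B = 626.3/4069 = 0.154.

ΔP_A/ΔP_B ≈ 0.154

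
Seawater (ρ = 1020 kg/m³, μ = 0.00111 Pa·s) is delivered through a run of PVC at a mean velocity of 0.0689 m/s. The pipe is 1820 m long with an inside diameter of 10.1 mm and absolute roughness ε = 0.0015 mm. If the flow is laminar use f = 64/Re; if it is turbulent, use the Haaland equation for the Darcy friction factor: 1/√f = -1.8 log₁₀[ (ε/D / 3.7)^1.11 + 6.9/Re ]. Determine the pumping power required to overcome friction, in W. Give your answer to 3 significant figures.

P ≈ 0.241 W

Reynolds number Re = ρVD/μ = 1020 · 0.0689 · 0.0101 / 0.00111 = 639.5.
Re < 2300 → laminar flow, so f = 64/Re = 64/639.5 = 0.1001 (the turbulent correlation is not needed).
Darcy-Weisbach: ΔP = f(L/D)(ρV²/2) = 0.1001·(1820/0.0101)·(1020·0.0689²/2) = 0.1001·1.802e+05·2.421 = 4.366e+04 Pa.
Q = V·A = 0.0689·8.012e-05 = 5.52e-06 m³/s.
Pumping power P = QΔP = 5.52e-06·4.366e+04 = 0.2410 W = 0.241 W.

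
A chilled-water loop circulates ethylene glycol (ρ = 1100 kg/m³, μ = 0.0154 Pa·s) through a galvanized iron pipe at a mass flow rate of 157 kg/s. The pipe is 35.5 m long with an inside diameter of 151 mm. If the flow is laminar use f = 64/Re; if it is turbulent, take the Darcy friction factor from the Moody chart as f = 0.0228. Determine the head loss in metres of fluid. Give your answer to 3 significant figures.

A = πD²/4 = π(0.151)²/4 = 0.01791 m²; mean velocity V = ṁ/(ρA) = 157/(1100 · 0.01791) = 7.97 m/s.
Reynolds number Re = ρVD/μ = 1100 · 7.97 · 0.151 / 0.0154 = 8.596e+04.
Re > 4000 → turbulent; use the Moody-chart value f = 0.0228.
Darcy-Weisbach: ΔP = f(L/D)(ρV²/2) = 0.0228·(35.5/0.151)·(1100·7.97²/2) = 0.0228·235.1·3.494e+04 = 1.873e+05 Pa.
Head loss h_f = ΔP/(ρg) = 1.873e+05/(1100·9.81) = 17.4 m.

h_f ≈ 17.4 m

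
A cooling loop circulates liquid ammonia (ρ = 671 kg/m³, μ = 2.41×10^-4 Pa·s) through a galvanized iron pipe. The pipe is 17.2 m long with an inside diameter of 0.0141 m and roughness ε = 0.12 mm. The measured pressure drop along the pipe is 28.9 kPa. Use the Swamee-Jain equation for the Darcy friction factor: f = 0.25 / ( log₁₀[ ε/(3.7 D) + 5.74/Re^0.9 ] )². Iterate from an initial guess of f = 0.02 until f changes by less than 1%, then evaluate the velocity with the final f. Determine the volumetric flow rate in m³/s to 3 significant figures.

Rearranging Darcy-Weisbach: V = √(2·ΔP·D/(f·L·ρ)). With ε/D = 0.00012/0.0141 = 0.00851, iterate starting from f = 0.02:
  f = 0.02 → V = √(2·2.89e+04·0.0141/(0.02·17.2·671)) = 1.879 m/s; Re = ρVD/μ = 7.377e+04; f → 0.03711
  f = 0.03711 → V = 1.379 m/s; Re = 5.415e+04; f → 0.03749
Converged (Δf/f < 1%). With the final f = 0.03749: V = √(2·2.89e+04·0.0141/(0.03749·17.2·671)) = 1.372 m/s.
Q = V·A = 1.372·(π/4·0.0141²) = 0.0002143 m³/s = 2.14×10^-4 m³/s.

Q ≈ 2.14×10^-4 m³/s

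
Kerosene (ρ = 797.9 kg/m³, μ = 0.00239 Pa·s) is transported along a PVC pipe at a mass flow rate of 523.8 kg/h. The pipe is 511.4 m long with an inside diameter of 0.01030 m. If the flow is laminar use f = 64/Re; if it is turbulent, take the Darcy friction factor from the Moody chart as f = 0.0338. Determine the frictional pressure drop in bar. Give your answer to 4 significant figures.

ΔP ≈ 32.07 bar

ṁ = 523.8 kg/h = 523.8/3600 = 0.1455 kg/s.
A = πD²/4 = π(0.0103)²/4 = 8.332e-05 m²; mean velocity V = ṁ/(ρA) = 0.1455/(797.9 · 8.332e-05) = 2.189 m/s.
Reynolds number Re = ρVD/μ = 797.9 · 2.189 · 0.0103 / 0.00239 = 7526.
Re > 4000 → turbulent; use the Moody-chart value f = 0.0338.
Darcy-Weisbach: ΔP = f(L/D)(ρV²/2) = 0.0338·(511.4/0.0103)·(797.9·2.189²/2) = 0.0338·4.965e+04·1911 = 3.207e+06 Pa.
ΔP = 3.207e+06 Pa = 32.07 bar.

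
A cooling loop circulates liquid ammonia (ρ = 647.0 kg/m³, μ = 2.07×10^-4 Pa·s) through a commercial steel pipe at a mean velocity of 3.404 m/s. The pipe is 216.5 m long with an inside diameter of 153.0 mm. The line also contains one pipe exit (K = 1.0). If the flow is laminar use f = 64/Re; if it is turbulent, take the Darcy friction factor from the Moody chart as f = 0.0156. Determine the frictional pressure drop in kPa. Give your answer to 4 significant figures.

ΔP ≈ 86.49 kPa

Reynolds number Re = ρVD/μ = 647 · 3.404 · 0.153 / 0.000207 = 1.628e+06.
Re > 4000 → turbulent; use the Moody-chart value f = 0.0156.
Total minor-loss coefficient ΣK = 1·1 = 1.
ΔP = [f·L/D + ΣK]·(ρV²/2) = [0.0156·216.5/0.153 + 1]·(647·3.404²/2) = [22.07 + 1]·3748 = 8.649e+04 Pa.
ΔP = 8.649e+04 Pa = 86.49 kPa.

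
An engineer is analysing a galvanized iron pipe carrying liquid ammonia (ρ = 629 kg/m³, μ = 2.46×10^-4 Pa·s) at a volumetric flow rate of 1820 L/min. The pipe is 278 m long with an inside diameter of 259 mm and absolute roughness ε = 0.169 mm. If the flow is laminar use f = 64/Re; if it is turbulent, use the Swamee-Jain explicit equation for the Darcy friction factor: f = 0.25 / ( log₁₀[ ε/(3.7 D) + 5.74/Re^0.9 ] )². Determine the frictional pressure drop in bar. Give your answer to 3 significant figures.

Q = 1820 L/min = 1820/60000 = 0.03033 m³/s.
Cross-sectional area A = πD²/4 = π(0.259)²/4 = 0.05269 m²; mean velocity V = Q/A = 0.03033/0.05269 = 0.5757 m/s.
Reynolds number Re = ρVD/μ = 629 · 0.5757 · 0.259 / 0.000246 = 3.813e+05.
Re > 4000 → turbulent. Relative roughness ε/D = 0.000169/0.259 = 0.000653. Swamee-Jain: f = 0.25/(log₁₀[0.000653/3.7 + 5.74/3.813e+05^0.9])² = 0.25/(log₁₀[0.000176 + 5.44e-05])² = 0.25/(-3.637)² = 0.0189.
Darcy-Weisbach: ΔP = f(L/D)(ρV²/2) = 0.0189·(278/0.259)·(629·0.5757²/2) = 0.0189·1073·104.3 = 2115 Pa.
ΔP = 2115 Pa = 0.0212 bar.

ΔP ≈ 0.0212 bar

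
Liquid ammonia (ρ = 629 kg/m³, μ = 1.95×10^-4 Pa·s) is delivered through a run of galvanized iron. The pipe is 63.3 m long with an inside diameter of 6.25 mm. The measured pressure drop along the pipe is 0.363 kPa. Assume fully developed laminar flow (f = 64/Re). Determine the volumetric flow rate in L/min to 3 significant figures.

For laminar flow, f = 64/Re with Re = ρVD/μ, so Darcy-Weisbach reduces to ΔP = 32μLV/D². Solving for V: V = ΔP·D²/(32μL) = 363·(0.00625)²/(32·0.000195·63.3) = 0.0359 m/s.
Check: Re = ρVD/μ = 629·0.0359·0.00625/0.000195 = 723.7 < 2300, so the laminar assumption holds.
Q = V·A = 0.0359·(π/4·0.00625²) = 1.101e-06 m³/s = 0.0661 L/min.

Q ≈ 0.0661 L/min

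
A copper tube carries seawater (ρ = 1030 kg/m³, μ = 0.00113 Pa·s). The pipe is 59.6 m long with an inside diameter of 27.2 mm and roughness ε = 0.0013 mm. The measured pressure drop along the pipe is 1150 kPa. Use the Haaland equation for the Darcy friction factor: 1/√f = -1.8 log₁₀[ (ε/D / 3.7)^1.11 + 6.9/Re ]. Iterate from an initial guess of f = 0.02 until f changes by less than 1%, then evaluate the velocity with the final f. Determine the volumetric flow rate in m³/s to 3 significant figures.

Rearranging Darcy-Weisbach: V = √(2·ΔP·D/(f·L·ρ)). With ε/D = 1.3e-06/0.0272 = 4.78e-05, iterate starting from f = 0.02:
  f = 0.02 → V = √(2·1.15e+06·0.0272/(0.02·59.6·1030)) = 7.138 m/s; Re = ρVD/μ = 1.77e+05; f → 0.01617
  f = 0.01617 → V = 7.939 m/s; Re = 1.968e+05; f → 0.01586
  f = 0.01586 → V = 8.016 m/s; Re = 1.987e+05; f → 0.01583
Converged (Δf/f < 1%). With the final f = 0.01583: V = √(2·1.15e+06·0.0272/(0.01583·59.6·1030)) = 8.022 m/s.
Q = V·A = 8.022·(π/4·0.0272²) = 0.004662 m³/s = 0.00466 m³/s.

Q ≈ 0.00466 m³/s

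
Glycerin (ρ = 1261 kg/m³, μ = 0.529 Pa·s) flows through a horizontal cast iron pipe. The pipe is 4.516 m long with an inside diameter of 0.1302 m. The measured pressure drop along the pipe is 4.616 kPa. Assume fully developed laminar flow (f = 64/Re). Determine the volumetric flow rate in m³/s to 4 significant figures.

Q ≈ 0.01363 m³/s

For laminar flow, f = 64/Re with Re = ρVD/μ, so Darcy-Weisbach reduces to ΔP = 32μLV/D². Solving for V: V = ΔP·D²/(32μL) = 4616·(0.1302)²/(32·0.529·4.516) = 1.024 m/s.
Check: Re = ρVD/μ = 1261·1.024·0.1302/0.529 = 317.7 < 2300, so the laminar assumption holds.
Q = V·A = 1.024·(π/4·0.1302²) = 0.01363 m³/s = 0.01363 m³/s.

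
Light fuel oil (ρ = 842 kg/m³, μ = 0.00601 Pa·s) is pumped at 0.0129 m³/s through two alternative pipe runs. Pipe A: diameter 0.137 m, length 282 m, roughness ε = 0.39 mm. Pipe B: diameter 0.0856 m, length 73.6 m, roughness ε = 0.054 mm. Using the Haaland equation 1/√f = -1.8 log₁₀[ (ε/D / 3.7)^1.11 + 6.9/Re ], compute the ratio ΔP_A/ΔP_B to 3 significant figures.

ΔP_A/ΔP_B ≈ 0.457

Pipe A: V = Q/A = 0.0129/0.01474 = 0.8751 m/s; Re = 1.68e+04; ε/D = 0.00285; Haaland → f = 0.03173; ΔP_A = f(L/D)(ρV²/2) = 2.106e+04 Pa.
Pipe B: V = Q/A = 0.0129/0.005755 = 2.242 m/s; Re = 2.688e+04; ε/D = 0.000631; Haaland → f = 0.02532; ΔP_B = f(L/D)(ρV²/2) = 4.604e+04 Pa.
ΔP_A/ΔP_B = 2.106e+04/4.604e+04 = 0.457.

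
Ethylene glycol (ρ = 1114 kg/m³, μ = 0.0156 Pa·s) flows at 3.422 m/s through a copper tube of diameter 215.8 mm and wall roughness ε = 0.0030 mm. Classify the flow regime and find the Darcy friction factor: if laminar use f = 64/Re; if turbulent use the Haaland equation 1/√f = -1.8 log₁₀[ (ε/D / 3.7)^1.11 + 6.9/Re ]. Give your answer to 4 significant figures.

f ≈ 0.02050

Re = ρVD/μ = 1114·3.422·0.2158/0.0156 = 5.273e+04.
Re > 4000 → turbulent. ε/D = 3e-06/0.2158 = 1.39e-05; Haaland: 1/√f = -1.8 log₁₀[9.51e-07 + 0.000131] = 6.984, so f = 0.0205.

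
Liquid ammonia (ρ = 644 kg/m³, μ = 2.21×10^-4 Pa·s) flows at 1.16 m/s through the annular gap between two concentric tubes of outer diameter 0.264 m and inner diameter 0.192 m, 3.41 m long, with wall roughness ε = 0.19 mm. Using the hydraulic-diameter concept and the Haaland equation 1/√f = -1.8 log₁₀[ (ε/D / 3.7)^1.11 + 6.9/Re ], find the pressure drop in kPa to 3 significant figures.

Hydraulic diameter D_h = 4A/P = D_o - D_i = 0.264 - 0.192 = 0.072 m.
Re = ρVD_h/μ = 644·1.16·0.072/0.000221 = 2.434e+05.
ε/D_h = 0.00019/0.072 = 0.00264; Haaland gives 1/√f = -1.8 log₁₀[0.000321+2.84e-05] = 6.221, so f = 0.02584.
ΔP = f(L/D_h)(ρV²/2) = 0.02584·3.41/0.072·433.3 = 530.2 Pa.
ΔP = 0.530 kPa.

ΔP ≈ 0.530 kPa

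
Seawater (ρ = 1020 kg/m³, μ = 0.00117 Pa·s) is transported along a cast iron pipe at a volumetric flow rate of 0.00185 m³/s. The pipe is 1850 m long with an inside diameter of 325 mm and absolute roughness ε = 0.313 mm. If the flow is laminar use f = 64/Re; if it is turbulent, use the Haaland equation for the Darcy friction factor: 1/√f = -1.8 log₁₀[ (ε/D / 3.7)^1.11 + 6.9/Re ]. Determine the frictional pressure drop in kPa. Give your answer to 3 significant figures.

Cross-sectional area A = πD²/4 = π(0.325)²/4 = 0.08296 m²; mean velocity V = Q/A = 0.00185/0.08296 = 0.0223 m/s.
Reynolds number Re = ρVD/μ = 1020 · 0.0223 · 0.325 / 0.00117 = 6318.
Re > 4000 → turbulent. Relative roughness ε/D = 0.000313/0.325 = 0.000963. Haaland: 1/√f = -1.8 log₁₀[(0.000963/3.7)^1.11 + 6.9/6318] = -1.8 log₁₀[0.000105 + 0.00109] = 5.259, so f = 0.03615.
Darcy-Weisbach: ΔP = f(L/D)(ρV²/2) = 0.03615·(1850/0.325)·(1020·0.0223²/2) = 0.03615·5692·0.2536 = 52.19 Pa.
ΔP = 52.19 Pa = 0.0522 kPa.

ΔP ≈ 0.0522 kPa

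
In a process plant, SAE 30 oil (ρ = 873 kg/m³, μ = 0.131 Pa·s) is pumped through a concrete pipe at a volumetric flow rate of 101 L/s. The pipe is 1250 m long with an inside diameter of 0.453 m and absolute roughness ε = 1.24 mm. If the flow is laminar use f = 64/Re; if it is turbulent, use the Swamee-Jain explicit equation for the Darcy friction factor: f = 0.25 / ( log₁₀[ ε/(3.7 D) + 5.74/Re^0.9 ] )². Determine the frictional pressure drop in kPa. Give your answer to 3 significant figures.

Q = 101 L/s = 101/1000 = 0.101 m³/s.
Cross-sectional area A = πD²/4 = π(0.453)²/4 = 0.1612 m²; mean velocity V = Q/A = 0.101/0.1612 = 0.6267 m/s.
Reynolds number Re = ρVD/μ = 873 · 0.6267 · 0.453 / 0.131 = 1892.
Re < 2300 → laminar flow, so f = 64/Re = 64/1892 = 0.03383 (the turbulent correlation is not needed).
Darcy-Weisbach: ΔP = f(L/D)(ρV²/2) = 0.03383·(1250/0.453)·(873·0.6267²/2) = 0.03383·2759·171.4 = 1.6e+04 Pa.
ΔP = 1.6e+04 Pa = 16.0 kPa.

ΔP ≈ 16.0 kPa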